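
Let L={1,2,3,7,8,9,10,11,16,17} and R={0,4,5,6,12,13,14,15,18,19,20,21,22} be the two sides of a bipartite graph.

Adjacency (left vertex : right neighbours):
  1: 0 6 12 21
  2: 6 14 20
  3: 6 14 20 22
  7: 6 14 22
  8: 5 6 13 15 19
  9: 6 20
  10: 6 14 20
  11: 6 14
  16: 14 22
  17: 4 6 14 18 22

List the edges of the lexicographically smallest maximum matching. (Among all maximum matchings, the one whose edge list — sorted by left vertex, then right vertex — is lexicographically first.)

|M| = 7 (so the lex-smallest maximum matching has 7 edges)
process left vertices in ascending order; for each, take the smallest-labelled available neighbour that still permits 7 edges overall, or leave it unmatched if none does
lex-smallest matching: {1-0, 2-6, 3-14, 7-22, 8-5, 9-20, 17-4}

Lex-smallest maximum matching: {(1,0), (2,6), (3,14), (7,22), (8,5), (9,20), (17,4)}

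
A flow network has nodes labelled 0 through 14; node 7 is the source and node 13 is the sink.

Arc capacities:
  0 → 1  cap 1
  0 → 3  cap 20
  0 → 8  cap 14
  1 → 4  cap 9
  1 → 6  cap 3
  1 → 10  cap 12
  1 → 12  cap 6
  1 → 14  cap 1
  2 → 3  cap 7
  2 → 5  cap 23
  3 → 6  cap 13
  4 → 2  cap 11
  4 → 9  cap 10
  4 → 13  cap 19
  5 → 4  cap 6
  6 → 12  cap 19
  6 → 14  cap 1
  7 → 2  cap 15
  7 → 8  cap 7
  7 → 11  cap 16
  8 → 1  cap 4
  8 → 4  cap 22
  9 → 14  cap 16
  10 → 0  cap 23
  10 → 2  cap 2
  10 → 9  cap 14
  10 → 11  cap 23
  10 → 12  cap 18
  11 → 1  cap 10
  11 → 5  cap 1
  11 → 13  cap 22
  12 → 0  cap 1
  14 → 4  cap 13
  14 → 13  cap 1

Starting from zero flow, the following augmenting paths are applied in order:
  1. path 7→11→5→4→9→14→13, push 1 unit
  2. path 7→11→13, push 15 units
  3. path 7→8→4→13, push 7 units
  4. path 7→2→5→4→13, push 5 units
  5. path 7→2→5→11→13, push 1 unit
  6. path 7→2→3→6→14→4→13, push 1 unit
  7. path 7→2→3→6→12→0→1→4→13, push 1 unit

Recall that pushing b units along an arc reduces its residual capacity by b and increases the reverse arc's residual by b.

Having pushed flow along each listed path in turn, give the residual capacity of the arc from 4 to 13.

Residual capacity of (4,13): 5

after path 1 (7→11→5→4→9→14→13, push 1): res(4,13)=19
after path 2 (7→11→13, push 15): res(4,13)=19
after path 3 (7→8→4→13, push 7): res(4,13)=12
after path 4 (7→2→5→4→13, push 5): res(4,13)=7
after path 5 (7→2→5→11→13, push 1): res(4,13)=7
after path 6 (7→2→3→6→14→4→13, push 1): res(4,13)=6
after path 7 (7→2→3→6→12→0→1→4→13, push 1): res(4,13)=5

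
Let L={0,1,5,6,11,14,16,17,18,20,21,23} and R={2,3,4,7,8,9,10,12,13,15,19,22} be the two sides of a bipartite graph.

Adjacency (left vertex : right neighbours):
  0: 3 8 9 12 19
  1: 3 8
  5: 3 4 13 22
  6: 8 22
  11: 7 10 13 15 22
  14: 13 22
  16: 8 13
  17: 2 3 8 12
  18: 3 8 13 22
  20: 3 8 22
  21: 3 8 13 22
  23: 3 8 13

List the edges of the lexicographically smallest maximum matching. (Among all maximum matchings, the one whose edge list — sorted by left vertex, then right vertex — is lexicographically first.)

|M| = 8 (so the lex-smallest maximum matching has 8 edges)
process left vertices in ascending order; for each, take the smallest-labelled available neighbour that still permits 8 edges overall, or leave it unmatched if none does
lex-smallest matching: {0-9, 1-3, 5-4, 6-8, 11-7, 14-13, 17-2, 18-22}

Lex-smallest maximum matching: {(0,9), (1,3), (5,4), (6,8), (11,7), (14,13), (17,2), (18,22)}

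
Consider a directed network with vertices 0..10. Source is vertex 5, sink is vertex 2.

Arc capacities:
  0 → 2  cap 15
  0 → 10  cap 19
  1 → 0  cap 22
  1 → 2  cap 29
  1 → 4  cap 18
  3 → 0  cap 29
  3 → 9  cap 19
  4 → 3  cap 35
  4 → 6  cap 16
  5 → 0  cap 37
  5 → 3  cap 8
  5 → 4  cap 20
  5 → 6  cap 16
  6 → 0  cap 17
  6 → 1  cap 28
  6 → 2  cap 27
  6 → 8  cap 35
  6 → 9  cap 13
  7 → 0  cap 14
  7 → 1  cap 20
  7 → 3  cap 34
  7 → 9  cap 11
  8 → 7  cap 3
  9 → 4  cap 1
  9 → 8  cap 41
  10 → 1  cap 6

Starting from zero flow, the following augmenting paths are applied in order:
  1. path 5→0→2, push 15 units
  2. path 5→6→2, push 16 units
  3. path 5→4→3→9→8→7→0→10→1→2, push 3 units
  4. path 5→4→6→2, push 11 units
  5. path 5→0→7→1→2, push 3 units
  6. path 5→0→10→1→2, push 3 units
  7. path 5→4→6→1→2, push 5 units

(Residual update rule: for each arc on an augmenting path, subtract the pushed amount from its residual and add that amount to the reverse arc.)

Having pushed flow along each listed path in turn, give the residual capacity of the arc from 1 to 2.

after path 1 (5→0→2, push 15): res(1,2)=29
after path 2 (5→6→2, push 16): res(1,2)=29
after path 3 (5→4→3→9→8→7→0→10→1→2, push 3): res(1,2)=26
after path 4 (5→4→6→2, push 11): res(1,2)=26
after path 5 (5→0→7→1→2, push 3): res(1,2)=23
after path 6 (5→0→10→1→2, push 3): res(1,2)=20
after path 7 (5→4→6→1→2, push 5): res(1,2)=15

Residual capacity of (1,2): 15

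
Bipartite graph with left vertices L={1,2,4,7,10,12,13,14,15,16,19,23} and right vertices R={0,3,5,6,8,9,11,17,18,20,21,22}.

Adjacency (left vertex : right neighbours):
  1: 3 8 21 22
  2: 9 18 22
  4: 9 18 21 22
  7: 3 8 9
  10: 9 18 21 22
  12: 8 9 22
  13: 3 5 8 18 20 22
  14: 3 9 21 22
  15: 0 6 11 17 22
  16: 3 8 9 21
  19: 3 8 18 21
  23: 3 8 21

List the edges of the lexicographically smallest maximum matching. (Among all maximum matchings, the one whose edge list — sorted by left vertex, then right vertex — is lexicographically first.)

Lex-smallest maximum matching: {(1,3), (2,9), (4,18), (7,8), (10,21), (12,22), (13,5), (15,0)}

|M| = 8 (so the lex-smallest maximum matching has 8 edges)
process left vertices in ascending order; for each, take the smallest-labelled available neighbour that still permits 8 edges overall, or leave it unmatched if none does
lex-smallest matching: {1-3, 2-9, 4-18, 7-8, 10-21, 12-22, 13-5, 15-0}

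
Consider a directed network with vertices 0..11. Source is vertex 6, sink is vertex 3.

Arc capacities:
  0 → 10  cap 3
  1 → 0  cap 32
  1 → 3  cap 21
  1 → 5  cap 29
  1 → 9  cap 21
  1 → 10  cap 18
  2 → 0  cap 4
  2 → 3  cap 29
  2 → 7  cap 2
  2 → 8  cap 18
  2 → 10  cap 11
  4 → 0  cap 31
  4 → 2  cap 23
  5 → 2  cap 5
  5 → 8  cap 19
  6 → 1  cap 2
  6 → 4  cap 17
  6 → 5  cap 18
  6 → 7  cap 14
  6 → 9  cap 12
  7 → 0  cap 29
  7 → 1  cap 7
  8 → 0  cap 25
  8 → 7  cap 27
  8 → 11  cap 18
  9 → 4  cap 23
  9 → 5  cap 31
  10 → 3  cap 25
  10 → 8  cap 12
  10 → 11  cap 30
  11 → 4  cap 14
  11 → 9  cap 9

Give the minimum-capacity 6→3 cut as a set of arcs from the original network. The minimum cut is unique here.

Min-cut arcs: {(0,10), (4,2), (5,2), (6,1), (7,1)} (total capacity 40)

augment #1: 6→1→3 push 2
augment #2: 6→4→2→3 push 17
augment #3: 6→5→2→3 push 5
augment #4: 6→7→1→3 push 7
augment #5: 6→7→0→10→3 push 3
augment #6: 6→9→4→2→3 push 6
max flow = 40; residual-reachable set from 6 gives S-side
cut edges (S→T): {(0,10), (4,2), (5,2), (6,1), (7,1)} total cap 40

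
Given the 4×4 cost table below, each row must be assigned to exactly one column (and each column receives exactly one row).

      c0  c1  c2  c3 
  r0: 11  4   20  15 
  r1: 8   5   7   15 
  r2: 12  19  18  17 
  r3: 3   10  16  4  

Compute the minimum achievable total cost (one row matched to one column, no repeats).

optimal assignment: row0→col1 (cost 4), row1→col2 (cost 7), row2→col0 (cost 12), row3→col3 (cost 4)
total = 4 + 7 + 12 + 4 = 27

Minimum assignment cost: 27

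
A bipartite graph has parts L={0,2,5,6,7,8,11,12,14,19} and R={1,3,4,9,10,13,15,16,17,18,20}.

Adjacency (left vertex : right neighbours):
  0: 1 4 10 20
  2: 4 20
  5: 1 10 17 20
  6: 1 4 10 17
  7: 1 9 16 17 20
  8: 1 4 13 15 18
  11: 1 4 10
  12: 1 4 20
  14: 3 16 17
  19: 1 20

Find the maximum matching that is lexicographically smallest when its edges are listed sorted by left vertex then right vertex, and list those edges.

Lex-smallest maximum matching: {(0,1), (2,4), (5,10), (6,17), (7,9), (8,13), (12,20), (14,3)}

|M| = 8 (so the lex-smallest maximum matching has 8 edges)
process left vertices in ascending order; for each, take the smallest-labelled available neighbour that still permits 8 edges overall, or leave it unmatched if none does
lex-smallest matching: {0-1, 2-4, 5-10, 6-17, 7-9, 8-13, 12-20, 14-3}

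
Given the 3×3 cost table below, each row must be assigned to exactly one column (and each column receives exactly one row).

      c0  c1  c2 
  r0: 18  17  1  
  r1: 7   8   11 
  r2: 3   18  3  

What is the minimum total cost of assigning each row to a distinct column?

Minimum assignment cost: 12

optimal assignment: row0→col2 (cost 1), row1→col1 (cost 8), row2→col0 (cost 3)
total = 1 + 8 + 3 = 12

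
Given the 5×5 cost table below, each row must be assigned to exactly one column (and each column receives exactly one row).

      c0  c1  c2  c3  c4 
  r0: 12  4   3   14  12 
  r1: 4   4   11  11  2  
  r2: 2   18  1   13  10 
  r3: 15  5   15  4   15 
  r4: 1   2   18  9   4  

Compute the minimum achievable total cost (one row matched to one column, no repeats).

optimal assignment: row0→col1 (cost 4), row1→col4 (cost 2), row2→col2 (cost 1), row3→col3 (cost 4), row4→col0 (cost 1)
total = 4 + 2 + 1 + 4 + 1 = 12

Minimum assignment cost: 12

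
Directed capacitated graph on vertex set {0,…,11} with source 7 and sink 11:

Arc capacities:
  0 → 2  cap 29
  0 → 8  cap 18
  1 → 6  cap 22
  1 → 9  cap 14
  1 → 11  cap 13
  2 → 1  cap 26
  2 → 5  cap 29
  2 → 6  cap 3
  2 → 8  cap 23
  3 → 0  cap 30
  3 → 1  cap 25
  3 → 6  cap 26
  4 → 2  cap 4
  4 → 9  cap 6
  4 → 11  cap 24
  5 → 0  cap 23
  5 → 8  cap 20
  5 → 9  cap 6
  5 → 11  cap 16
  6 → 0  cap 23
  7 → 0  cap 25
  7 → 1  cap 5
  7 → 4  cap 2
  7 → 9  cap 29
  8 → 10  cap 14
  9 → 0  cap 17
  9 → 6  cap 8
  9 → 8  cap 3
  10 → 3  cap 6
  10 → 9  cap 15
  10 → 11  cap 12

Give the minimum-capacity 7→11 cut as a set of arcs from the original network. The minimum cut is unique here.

augment #1: 7→1→11 push 5
augment #2: 7→4→11 push 2
augment #3: 7→0→2→1→11 push 8
augment #4: 7→0→2→5→11 push 16
augment #5: 7→0→8→10→11 push 1
augment #6: 7→9→8→10→11 push 3
augment #7: 7→9→0→8→10→11 push 8
max flow = 43; residual-reachable set from 7 gives S-side
cut edges (S→T): {(1,11), (5,11), (7,4), (10,11)} total cap 43

Min-cut arcs: {(1,11), (5,11), (7,4), (10,11)} (total capacity 43)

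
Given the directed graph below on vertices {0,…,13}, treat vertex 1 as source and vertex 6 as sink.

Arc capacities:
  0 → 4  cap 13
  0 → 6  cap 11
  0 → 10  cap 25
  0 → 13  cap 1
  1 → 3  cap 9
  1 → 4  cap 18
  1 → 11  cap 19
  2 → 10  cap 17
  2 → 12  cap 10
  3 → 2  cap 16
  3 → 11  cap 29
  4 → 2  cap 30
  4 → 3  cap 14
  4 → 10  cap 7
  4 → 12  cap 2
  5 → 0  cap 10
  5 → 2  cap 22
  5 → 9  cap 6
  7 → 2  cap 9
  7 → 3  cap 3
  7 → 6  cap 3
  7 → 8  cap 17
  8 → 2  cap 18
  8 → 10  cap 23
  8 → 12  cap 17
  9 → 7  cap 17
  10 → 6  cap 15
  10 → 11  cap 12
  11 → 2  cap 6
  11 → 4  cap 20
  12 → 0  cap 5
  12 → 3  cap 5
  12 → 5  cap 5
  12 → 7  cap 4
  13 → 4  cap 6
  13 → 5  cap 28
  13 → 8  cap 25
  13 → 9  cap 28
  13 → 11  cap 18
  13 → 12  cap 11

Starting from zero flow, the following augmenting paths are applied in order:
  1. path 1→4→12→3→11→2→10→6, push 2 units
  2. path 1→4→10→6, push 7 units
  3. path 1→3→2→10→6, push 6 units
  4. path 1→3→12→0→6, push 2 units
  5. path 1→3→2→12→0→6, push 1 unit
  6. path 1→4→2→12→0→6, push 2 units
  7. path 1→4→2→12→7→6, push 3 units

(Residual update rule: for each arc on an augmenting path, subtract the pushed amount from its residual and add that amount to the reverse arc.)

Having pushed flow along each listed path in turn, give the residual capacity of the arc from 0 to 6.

Residual capacity of (0,6): 6

after path 1 (1→4→12→3→11→2→10→6, push 2): res(0,6)=11
after path 2 (1→4→10→6, push 7): res(0,6)=11
after path 3 (1→3→2→10→6, push 6): res(0,6)=11
after path 4 (1→3→12→0→6, push 2): res(0,6)=9
after path 5 (1→3→2→12→0→6, push 1): res(0,6)=8
after path 6 (1→4→2→12→0→6, push 2): res(0,6)=6
after path 7 (1→4→2→12→7→6, push 3): res(0,6)=6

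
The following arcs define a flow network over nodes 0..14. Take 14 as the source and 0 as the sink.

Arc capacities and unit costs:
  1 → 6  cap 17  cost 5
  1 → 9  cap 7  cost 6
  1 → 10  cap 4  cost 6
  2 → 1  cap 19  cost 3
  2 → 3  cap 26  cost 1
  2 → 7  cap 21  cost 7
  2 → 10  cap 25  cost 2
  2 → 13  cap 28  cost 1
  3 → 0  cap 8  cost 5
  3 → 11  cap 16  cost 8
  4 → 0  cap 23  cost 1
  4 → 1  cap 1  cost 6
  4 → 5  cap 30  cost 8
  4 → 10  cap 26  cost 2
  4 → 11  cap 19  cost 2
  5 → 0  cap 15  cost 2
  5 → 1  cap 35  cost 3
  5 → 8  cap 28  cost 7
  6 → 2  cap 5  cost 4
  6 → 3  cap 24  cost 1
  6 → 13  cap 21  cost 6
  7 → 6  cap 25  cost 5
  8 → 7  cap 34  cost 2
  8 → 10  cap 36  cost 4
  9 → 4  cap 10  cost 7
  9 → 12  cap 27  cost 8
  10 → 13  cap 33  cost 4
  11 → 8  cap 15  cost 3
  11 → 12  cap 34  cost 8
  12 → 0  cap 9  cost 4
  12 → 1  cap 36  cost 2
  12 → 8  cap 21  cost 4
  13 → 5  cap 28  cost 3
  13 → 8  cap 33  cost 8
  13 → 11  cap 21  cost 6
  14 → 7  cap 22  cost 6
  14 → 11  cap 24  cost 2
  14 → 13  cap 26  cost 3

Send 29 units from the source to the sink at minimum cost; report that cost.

Minimum cost for 29 units: 331

shortest-cost path #1: 14→13→5→0 push 15 @ unit cost 8 (adds 120)
shortest-cost path #2: 14→11→12→0 push 9 @ unit cost 14 (adds 126)
shortest-cost path #3: 14→7→6→3→0 push 5 @ unit cost 17 (adds 85)
total cost = 331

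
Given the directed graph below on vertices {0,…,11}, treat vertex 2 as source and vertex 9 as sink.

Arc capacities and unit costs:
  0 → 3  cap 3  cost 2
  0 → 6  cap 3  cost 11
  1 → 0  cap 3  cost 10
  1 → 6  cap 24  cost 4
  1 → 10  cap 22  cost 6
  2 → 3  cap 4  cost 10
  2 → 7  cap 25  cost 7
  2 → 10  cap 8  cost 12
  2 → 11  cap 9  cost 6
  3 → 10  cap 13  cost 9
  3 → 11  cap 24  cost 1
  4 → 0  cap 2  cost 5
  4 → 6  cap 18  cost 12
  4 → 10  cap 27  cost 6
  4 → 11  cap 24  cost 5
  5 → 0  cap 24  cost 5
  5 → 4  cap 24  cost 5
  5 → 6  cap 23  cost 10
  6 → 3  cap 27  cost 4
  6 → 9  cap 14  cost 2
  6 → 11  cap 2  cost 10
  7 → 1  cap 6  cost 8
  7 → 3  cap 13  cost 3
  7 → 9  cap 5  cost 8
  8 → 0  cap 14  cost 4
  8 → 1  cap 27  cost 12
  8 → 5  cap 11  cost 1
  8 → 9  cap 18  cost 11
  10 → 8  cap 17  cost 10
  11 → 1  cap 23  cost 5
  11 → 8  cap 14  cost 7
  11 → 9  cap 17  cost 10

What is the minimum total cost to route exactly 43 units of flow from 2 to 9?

Minimum cost for 43 units: 916

shortest-cost path #1: 2→7→9 push 5 @ unit cost 15 (adds 75)
shortest-cost path #2: 2→11→9 push 9 @ unit cost 16 (adds 144)
shortest-cost path #3: 2→3→11→9 push 4 @ unit cost 21 (adds 84)
shortest-cost path #4: 2→7→1→6→9 push 6 @ unit cost 21 (adds 126)
shortest-cost path #5: 2→7→3→11→9 push 4 @ unit cost 21 (adds 84)
shortest-cost path #6: 2→7→3→11→1→6→9 push 8 @ unit cost 22 (adds 176)
shortest-cost path #7: 2→7→3→11→8→9 push 1 @ unit cost 29 (adds 29)
shortest-cost path #8: 2→10→8→9 push 6 @ unit cost 33 (adds 198)
total cost = 916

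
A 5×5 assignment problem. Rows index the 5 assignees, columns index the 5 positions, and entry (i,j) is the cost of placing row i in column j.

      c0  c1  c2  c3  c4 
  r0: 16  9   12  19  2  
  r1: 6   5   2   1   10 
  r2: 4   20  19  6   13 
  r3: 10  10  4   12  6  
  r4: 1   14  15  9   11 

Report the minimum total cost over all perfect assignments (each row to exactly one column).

Minimum assignment cost: 18

optimal assignment: row0→col4 (cost 2), row1→col1 (cost 5), row2→col3 (cost 6), row3→col2 (cost 4), row4→col0 (cost 1)
total = 2 + 5 + 6 + 4 + 1 = 18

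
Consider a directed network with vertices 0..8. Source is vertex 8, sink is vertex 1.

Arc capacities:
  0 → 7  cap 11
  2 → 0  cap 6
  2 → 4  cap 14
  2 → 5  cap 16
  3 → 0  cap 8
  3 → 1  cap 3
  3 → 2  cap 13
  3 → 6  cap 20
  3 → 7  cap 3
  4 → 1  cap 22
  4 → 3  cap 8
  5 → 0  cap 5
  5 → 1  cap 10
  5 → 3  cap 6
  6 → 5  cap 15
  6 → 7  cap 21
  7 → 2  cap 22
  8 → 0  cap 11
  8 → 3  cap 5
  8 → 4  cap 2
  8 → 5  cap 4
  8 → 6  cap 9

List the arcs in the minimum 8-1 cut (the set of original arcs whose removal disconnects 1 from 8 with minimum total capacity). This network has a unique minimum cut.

Min-cut arcs: {(2,4), (3,1), (5,1), (8,4)} (total capacity 29)

augment #1: 8→3→1 push 3
augment #2: 8→4→1 push 2
augment #3: 8→5→1 push 4
augment #4: 8→6→5→1 push 6
augment #5: 8→3→2→4→1 push 2
augment #6: 8→0→7→2→4→1 push 11
augment #7: 8→6→7→2→4→1 push 1
max flow = 29; residual-reachable set from 8 gives S-side
cut edges (S→T): {(2,4), (3,1), (5,1), (8,4)} total cap 29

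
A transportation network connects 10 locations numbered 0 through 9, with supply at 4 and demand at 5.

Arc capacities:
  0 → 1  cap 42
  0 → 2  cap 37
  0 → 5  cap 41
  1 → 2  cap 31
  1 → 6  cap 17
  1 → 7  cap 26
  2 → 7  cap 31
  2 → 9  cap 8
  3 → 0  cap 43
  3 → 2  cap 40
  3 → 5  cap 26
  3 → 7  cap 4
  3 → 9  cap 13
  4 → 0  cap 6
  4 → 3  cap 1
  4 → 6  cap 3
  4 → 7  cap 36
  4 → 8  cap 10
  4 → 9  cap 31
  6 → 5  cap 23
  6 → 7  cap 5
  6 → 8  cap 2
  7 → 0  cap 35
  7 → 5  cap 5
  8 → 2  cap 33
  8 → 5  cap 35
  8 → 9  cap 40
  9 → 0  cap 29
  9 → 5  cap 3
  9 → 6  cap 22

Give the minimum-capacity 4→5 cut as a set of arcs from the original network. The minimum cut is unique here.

Min-cut arcs: {(0,5), (4,3), (4,8), (6,5), (6,8), (7,5), (9,5)} (total capacity 85)

augment #1: 4→0→5 push 6
augment #2: 4→3→5 push 1
augment #3: 4→6→5 push 3
augment #4: 4→7→5 push 5
augment #5: 4→8→5 push 10
augment #6: 4→9→5 push 3
augment #7: 4→7→0→5 push 31
augment #8: 4→9→0→5 push 4
augment #9: 4→9→6→5 push 20
augment #10: 4→9→6→8→5 push 2
max flow = 85; residual-reachable set from 4 gives S-side
cut edges (S→T): {(0,5), (4,3), (4,8), (6,5), (6,8), (7,5), (9,5)} total cap 85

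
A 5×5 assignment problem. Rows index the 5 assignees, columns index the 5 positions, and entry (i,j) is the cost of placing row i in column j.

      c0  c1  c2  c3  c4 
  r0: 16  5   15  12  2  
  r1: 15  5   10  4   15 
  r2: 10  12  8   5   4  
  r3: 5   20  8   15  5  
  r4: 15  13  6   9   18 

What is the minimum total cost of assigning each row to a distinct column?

optimal assignment: row0→col4 (cost 2), row1→col1 (cost 5), row2→col3 (cost 5), row3→col0 (cost 5), row4→col2 (cost 6)
total = 2 + 5 + 5 + 5 + 6 = 23

Minimum assignment cost: 23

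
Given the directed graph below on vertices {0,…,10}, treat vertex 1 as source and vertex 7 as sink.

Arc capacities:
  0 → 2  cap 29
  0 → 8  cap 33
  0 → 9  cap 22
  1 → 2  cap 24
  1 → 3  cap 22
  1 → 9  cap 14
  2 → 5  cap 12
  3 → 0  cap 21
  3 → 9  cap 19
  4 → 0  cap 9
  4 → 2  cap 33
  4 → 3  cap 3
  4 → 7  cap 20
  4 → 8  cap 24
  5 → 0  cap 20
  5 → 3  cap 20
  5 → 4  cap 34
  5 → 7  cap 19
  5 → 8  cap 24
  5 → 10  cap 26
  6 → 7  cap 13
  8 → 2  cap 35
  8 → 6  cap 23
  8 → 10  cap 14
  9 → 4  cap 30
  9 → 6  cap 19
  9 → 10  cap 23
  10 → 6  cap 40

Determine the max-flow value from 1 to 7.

augment #1: 1→2→5→7 bottleneck 12, total now 12
augment #2: 1→9→4→7 bottleneck 14, total now 26
augment #3: 1→3→9→4→7 bottleneck 6, total now 32
augment #4: 1→3→9→6→7 bottleneck 13, total now 45

Maximum flow value: 45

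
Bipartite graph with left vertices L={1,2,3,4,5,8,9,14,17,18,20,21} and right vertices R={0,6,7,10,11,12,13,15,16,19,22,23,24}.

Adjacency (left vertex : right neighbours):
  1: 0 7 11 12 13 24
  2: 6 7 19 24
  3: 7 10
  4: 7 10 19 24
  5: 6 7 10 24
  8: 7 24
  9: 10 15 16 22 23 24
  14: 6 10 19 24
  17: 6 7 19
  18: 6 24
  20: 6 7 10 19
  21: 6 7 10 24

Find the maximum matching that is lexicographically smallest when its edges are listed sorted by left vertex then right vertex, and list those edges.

|M| = 7 (so the lex-smallest maximum matching has 7 edges)
process left vertices in ascending order; for each, take the smallest-labelled available neighbour that still permits 7 edges overall, or leave it unmatched if none does
lex-smallest matching: {1-0, 2-6, 3-7, 4-10, 5-24, 9-15, 14-19}

Lex-smallest maximum matching: {(1,0), (2,6), (3,7), (4,10), (5,24), (9,15), (14,19)}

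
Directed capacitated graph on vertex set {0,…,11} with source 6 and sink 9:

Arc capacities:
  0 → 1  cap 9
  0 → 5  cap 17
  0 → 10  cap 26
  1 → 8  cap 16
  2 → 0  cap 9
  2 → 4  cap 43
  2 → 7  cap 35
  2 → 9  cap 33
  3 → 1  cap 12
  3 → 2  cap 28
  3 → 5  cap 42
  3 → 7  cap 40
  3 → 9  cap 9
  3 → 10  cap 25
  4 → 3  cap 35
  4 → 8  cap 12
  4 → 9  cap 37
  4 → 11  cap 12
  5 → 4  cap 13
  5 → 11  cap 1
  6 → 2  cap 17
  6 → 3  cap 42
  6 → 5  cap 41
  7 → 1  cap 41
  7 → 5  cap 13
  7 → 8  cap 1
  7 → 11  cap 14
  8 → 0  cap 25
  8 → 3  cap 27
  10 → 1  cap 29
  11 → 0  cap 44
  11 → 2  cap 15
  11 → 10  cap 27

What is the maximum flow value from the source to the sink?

Maximum flow value: 73

augment #1: 6→2→9 bottleneck 17, total now 17
augment #2: 6→3→9 bottleneck 9, total now 26
augment #3: 6→3→2→9 bottleneck 16, total now 42
augment #4: 6→5→4→9 bottleneck 13, total now 55
augment #5: 6→3→2→4→9 bottleneck 12, total now 67
augment #6: 6→5→11→2→4→9 bottleneck 1, total now 68
augment #7: 6→3→7→11→2→4→9 bottleneck 5, total now 73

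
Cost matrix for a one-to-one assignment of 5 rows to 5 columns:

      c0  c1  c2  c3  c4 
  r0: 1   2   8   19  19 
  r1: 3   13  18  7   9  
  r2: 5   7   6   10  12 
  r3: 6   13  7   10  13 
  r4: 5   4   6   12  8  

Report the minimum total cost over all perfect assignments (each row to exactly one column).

one of 3 optimal assignments: row0→col1 (cost 2), row1→col0 (cost 3), row2→col2 (cost 6), row3→col3 (cost 10), row4→col4 (cost 8)
total = 2 + 3 + 6 + 10 + 8 = 29

Minimum assignment cost: 29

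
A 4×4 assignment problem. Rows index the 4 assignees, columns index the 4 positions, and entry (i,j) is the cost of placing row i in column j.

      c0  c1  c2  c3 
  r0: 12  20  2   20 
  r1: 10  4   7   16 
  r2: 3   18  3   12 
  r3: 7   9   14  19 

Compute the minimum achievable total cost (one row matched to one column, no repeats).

Minimum assignment cost: 25

optimal assignment: row0→col2 (cost 2), row1→col1 (cost 4), row2→col3 (cost 12), row3→col0 (cost 7)
total = 2 + 4 + 12 + 7 = 25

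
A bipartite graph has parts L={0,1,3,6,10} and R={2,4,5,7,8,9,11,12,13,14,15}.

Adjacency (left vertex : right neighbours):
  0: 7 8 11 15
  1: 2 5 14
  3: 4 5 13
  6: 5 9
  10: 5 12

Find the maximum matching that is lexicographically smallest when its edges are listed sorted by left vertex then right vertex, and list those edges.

|M| = 5 (so the lex-smallest maximum matching has 5 edges)
process left vertices in ascending order; for each, take the smallest-labelled available neighbour that still permits 5 edges overall, or leave it unmatched if none does
lex-smallest matching: {0-7, 1-2, 3-4, 6-5, 10-12}

Lex-smallest maximum matching: {(0,7), (1,2), (3,4), (6,5), (10,12)}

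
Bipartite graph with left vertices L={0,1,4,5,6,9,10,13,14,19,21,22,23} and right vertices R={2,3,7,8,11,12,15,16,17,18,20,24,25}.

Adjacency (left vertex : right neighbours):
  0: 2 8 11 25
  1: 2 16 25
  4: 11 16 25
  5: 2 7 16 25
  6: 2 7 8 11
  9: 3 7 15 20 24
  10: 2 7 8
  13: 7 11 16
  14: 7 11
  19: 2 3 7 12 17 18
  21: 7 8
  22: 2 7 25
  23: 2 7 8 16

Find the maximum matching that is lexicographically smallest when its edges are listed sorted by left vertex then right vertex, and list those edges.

Lex-smallest maximum matching: {(0,2), (1,16), (4,11), (5,7), (6,8), (9,3), (19,12), (22,25)}

|M| = 8 (so the lex-smallest maximum matching has 8 edges)
process left vertices in ascending order; for each, take the smallest-labelled available neighbour that still permits 8 edges overall, or leave it unmatched if none does
lex-smallest matching: {0-2, 1-16, 4-11, 5-7, 6-8, 9-3, 19-12, 22-25}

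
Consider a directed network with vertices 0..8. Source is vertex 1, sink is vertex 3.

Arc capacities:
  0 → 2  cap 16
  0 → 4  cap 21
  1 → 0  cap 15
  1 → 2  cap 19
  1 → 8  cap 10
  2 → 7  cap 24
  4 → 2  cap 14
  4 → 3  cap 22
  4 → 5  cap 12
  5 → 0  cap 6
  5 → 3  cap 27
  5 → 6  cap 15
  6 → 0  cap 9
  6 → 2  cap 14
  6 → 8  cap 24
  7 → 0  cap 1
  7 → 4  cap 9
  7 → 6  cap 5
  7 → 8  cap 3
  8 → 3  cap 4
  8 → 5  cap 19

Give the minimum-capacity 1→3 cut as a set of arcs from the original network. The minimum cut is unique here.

augment #1: 1→8→3 push 4
augment #2: 1→0→4→3 push 15
augment #3: 1→8→5→3 push 6
augment #4: 1→2→7→4→3 push 7
augment #5: 1→2→7→4→5→3 push 2
augment #6: 1→2→7→8→5→3 push 3
augment #7: 1→2→7→0→4→5→3 push 1
augment #8: 1→2→7→6→8→5→3 push 5
max flow = 43; residual-reachable set from 1 gives S-side
cut edges (S→T): {(1,0), (1,8), (7,0), (7,4), (7,6), (7,8)} total cap 43

Min-cut arcs: {(1,0), (1,8), (7,0), (7,4), (7,6), (7,8)} (total capacity 43)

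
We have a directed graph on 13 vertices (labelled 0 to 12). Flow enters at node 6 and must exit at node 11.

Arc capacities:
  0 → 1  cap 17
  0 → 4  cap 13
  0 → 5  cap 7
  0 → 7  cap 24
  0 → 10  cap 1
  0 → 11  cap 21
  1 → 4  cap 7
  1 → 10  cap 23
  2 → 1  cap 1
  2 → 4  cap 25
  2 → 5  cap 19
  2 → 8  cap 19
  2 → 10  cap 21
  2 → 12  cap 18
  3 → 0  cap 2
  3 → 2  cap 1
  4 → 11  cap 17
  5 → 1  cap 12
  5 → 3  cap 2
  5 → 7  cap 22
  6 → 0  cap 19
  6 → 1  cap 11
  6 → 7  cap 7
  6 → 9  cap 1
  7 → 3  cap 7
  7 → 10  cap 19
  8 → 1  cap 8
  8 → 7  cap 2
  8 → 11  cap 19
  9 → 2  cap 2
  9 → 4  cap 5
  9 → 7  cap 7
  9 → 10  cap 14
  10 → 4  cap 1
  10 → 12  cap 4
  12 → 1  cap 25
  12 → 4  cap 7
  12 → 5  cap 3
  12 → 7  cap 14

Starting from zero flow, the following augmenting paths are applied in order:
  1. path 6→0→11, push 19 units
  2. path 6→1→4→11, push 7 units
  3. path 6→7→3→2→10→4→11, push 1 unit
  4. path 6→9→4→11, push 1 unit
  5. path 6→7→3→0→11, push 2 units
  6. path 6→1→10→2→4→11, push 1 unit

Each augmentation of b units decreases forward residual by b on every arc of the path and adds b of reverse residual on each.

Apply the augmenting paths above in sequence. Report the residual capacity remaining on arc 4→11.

after path 1 (6→0→11, push 19): res(4,11)=17
after path 2 (6→1→4→11, push 7): res(4,11)=10
after path 3 (6→7→3→2→10→4→11, push 1): res(4,11)=9
after path 4 (6→9→4→11, push 1): res(4,11)=8
after path 5 (6→7→3→0→11, push 2): res(4,11)=8
after path 6 (6→1→10→2→4→11, push 1): res(4,11)=7

Residual capacity of (4,11): 7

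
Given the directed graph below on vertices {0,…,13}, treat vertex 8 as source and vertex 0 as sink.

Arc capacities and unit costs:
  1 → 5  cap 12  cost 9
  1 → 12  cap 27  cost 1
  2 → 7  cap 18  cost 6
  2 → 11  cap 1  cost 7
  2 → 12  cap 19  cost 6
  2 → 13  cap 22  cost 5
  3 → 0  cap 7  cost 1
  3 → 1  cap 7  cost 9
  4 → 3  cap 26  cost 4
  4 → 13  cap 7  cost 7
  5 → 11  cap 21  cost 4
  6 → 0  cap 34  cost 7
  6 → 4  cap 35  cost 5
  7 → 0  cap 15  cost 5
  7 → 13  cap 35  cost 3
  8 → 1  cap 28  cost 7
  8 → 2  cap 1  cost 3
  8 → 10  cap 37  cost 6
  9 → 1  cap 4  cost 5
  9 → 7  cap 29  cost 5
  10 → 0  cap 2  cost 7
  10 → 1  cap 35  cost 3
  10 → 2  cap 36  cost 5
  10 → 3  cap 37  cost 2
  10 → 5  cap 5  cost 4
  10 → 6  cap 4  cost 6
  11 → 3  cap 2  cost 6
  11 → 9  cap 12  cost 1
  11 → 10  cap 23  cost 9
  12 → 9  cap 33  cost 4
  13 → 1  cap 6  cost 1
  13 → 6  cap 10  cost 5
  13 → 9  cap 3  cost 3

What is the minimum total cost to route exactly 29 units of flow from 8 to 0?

shortest-cost path #1: 8→10→3→0 push 7 @ unit cost 9 (adds 63)
shortest-cost path #2: 8→10→0 push 2 @ unit cost 13 (adds 26)
shortest-cost path #3: 8→2→7→0 push 1 @ unit cost 14 (adds 14)
shortest-cost path #4: 8→10→6→0 push 4 @ unit cost 19 (adds 76)
shortest-cost path #5: 8→10→2→7→0 push 14 @ unit cost 22 (adds 308)
shortest-cost path #6: 8→10→2→13→6→0 push 1 @ unit cost 28 (adds 28)
total cost = 515

Minimum cost for 29 units: 515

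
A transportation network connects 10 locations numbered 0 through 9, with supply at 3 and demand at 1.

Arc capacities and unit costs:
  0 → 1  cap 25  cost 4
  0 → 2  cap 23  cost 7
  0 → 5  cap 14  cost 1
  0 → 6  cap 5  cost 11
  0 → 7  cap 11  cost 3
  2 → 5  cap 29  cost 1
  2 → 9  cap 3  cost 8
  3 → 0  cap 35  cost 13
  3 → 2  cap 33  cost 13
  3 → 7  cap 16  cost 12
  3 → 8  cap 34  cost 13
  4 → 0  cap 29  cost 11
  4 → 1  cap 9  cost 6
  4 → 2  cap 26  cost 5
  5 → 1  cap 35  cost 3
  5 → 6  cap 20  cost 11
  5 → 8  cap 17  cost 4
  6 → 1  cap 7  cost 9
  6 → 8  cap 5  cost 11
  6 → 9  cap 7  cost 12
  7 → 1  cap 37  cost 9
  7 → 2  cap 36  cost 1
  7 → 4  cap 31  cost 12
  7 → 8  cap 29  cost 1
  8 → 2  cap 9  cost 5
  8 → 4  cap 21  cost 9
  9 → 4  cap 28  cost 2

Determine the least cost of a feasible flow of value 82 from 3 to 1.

shortest-cost path #1: 3→0→1 push 25 @ unit cost 17 (adds 425)
shortest-cost path #2: 3→0→5→1 push 10 @ unit cost 17 (adds 170)
shortest-cost path #3: 3→2→5→1 push 25 @ unit cost 17 (adds 425)
shortest-cost path #4: 3→7→1 push 16 @ unit cost 21 (adds 336)
shortest-cost path #5: 3→2→5→0→7→1 push 4 @ unit cost 25 (adds 100)
shortest-cost path #6: 3→8→4→1 push 2 @ unit cost 28 (adds 56)
total cost = 1512

Minimum cost for 82 units: 1512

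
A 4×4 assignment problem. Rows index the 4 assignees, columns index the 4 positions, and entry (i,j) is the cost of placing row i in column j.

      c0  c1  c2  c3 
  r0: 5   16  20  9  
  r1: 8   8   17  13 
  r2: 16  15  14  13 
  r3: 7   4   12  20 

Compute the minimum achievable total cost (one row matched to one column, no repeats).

Minimum assignment cost: 35

optimal assignment: row0→col3 (cost 9), row1→col0 (cost 8), row2→col2 (cost 14), row3→col1 (cost 4)
total = 9 + 8 + 14 + 4 = 35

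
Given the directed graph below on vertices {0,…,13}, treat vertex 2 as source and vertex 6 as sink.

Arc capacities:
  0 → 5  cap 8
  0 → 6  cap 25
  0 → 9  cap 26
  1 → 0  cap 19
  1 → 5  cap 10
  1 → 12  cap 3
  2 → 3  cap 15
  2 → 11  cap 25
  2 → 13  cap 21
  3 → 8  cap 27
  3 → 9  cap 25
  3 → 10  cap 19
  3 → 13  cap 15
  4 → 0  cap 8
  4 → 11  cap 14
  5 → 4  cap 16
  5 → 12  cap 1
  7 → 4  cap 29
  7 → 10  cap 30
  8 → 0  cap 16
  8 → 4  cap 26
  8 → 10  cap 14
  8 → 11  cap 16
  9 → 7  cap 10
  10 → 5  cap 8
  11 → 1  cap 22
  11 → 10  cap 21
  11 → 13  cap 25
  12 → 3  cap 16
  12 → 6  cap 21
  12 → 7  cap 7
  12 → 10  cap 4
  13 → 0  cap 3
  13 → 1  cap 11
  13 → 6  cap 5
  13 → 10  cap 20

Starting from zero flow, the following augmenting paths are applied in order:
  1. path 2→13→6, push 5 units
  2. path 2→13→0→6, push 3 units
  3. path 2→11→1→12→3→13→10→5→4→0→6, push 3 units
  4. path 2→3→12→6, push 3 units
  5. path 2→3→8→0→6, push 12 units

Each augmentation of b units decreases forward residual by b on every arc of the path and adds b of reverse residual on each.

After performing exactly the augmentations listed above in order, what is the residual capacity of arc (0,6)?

Residual capacity of (0,6): 7

after path 1 (2→13→6, push 5): res(0,6)=25
after path 2 (2→13→0→6, push 3): res(0,6)=22
after path 3 (2→11→1→12→3→13→10→5→4→0→6, push 3): res(0,6)=19
after path 4 (2→3→12→6, push 3): res(0,6)=19
after path 5 (2→3→8→0→6, push 12): res(0,6)=7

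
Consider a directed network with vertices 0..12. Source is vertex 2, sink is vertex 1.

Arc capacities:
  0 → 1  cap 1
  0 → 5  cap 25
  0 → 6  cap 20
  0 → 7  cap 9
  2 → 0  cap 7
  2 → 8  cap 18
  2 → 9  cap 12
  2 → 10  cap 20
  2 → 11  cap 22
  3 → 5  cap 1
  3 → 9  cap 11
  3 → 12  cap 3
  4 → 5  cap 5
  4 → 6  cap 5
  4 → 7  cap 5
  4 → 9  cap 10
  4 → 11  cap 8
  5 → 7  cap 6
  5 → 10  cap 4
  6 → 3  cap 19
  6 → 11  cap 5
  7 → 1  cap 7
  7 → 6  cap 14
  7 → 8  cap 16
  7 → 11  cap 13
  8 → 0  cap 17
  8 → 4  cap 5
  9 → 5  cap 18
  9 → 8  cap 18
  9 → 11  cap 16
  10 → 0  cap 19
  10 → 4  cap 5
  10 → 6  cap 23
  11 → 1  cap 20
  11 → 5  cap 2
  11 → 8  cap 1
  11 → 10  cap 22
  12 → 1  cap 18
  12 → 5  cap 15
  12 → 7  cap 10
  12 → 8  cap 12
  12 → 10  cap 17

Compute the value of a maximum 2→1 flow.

augment #1: 2→0→1 bottleneck 1, total now 1
augment #2: 2→11→1 bottleneck 20, total now 21
augment #3: 2→0→7→1 bottleneck 6, total now 27
augment #4: 2→8→0→7→1 bottleneck 1, total now 28
augment #5: 2→10→6→3→12→1 bottleneck 3, total now 31

Maximum flow value: 31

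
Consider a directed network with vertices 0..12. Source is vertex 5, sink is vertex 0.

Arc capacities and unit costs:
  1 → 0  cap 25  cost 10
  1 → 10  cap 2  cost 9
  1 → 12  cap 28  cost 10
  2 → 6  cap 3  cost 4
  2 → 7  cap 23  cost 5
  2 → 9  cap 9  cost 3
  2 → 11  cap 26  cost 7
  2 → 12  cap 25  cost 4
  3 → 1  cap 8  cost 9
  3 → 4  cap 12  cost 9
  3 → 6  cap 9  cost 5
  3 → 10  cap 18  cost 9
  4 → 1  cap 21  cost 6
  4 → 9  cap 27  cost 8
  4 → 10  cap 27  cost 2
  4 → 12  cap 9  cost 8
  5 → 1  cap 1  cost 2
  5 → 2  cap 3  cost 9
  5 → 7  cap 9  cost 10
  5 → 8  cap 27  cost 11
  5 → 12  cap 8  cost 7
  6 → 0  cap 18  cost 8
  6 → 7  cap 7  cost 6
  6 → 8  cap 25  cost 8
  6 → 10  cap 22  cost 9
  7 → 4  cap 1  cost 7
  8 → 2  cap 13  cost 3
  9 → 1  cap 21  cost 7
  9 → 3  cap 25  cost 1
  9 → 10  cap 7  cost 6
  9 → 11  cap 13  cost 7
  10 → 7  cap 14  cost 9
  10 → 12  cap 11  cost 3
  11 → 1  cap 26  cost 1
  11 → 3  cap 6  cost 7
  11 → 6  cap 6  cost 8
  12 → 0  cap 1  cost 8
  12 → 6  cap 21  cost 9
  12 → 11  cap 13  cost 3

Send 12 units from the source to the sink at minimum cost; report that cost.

shortest-cost path #1: 5→1→0 push 1 @ unit cost 12 (adds 12)
shortest-cost path #2: 5→12→0 push 1 @ unit cost 15 (adds 15)
shortest-cost path #3: 5→2→6→0 push 3 @ unit cost 21 (adds 63)
shortest-cost path #4: 5→12→11→1→0 push 7 @ unit cost 21 (adds 147)
total cost = 237

Minimum cost for 12 units: 237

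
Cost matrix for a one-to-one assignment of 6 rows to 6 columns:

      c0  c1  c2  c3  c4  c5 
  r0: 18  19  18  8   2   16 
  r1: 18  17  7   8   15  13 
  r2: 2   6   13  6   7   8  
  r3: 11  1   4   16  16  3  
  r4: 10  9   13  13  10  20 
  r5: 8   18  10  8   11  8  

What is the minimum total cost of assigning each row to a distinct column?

Minimum assignment cost: 31

optimal assignment: row0→col4 (cost 2), row1→col2 (cost 7), row2→col0 (cost 2), row3→col5 (cost 3), row4→col1 (cost 9), row5→col3 (cost 8)
total = 2 + 7 + 2 + 3 + 9 + 8 = 31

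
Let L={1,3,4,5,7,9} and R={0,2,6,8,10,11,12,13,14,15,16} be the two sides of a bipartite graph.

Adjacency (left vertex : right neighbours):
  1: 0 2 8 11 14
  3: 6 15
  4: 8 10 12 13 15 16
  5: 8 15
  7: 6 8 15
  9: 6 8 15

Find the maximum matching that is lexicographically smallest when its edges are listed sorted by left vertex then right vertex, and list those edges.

|M| = 5 (so the lex-smallest maximum matching has 5 edges)
process left vertices in ascending order; for each, take the smallest-labelled available neighbour that still permits 5 edges overall, or leave it unmatched if none does
lex-smallest matching: {1-0, 3-6, 4-10, 5-8, 7-15}

Lex-smallest maximum matching: {(1,0), (3,6), (4,10), (5,8), (7,15)}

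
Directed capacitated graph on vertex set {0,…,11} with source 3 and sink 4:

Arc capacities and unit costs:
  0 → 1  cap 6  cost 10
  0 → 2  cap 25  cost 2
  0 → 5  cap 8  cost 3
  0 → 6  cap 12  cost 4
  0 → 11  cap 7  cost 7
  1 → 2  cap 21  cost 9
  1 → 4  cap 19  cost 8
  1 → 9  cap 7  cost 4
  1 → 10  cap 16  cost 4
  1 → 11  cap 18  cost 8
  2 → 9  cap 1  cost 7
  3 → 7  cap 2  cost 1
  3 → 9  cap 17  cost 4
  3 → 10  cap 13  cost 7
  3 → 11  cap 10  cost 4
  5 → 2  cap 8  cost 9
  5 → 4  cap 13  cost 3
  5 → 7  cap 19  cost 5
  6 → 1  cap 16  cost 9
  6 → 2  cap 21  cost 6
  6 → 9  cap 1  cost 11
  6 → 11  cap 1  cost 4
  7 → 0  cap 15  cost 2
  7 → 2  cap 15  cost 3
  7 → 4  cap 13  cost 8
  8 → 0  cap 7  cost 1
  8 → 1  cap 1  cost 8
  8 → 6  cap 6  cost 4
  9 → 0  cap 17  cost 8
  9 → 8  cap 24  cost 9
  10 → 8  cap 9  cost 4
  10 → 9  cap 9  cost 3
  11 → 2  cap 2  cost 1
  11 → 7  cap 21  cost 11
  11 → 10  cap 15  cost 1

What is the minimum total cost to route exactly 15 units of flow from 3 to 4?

shortest-cost path #1: 3→7→4 push 2 @ unit cost 9 (adds 18)
shortest-cost path #2: 3→11→10→8→0→5→4 push 7 @ unit cost 16 (adds 112)
shortest-cost path #3: 3→9→0→5→4 push 1 @ unit cost 18 (adds 18)
shortest-cost path #4: 3→11→7→4 push 3 @ unit cost 23 (adds 69)
shortest-cost path #5: 3→10→11→7→4 push 2 @ unit cost 25 (adds 50)
total cost = 267

Minimum cost for 15 units: 267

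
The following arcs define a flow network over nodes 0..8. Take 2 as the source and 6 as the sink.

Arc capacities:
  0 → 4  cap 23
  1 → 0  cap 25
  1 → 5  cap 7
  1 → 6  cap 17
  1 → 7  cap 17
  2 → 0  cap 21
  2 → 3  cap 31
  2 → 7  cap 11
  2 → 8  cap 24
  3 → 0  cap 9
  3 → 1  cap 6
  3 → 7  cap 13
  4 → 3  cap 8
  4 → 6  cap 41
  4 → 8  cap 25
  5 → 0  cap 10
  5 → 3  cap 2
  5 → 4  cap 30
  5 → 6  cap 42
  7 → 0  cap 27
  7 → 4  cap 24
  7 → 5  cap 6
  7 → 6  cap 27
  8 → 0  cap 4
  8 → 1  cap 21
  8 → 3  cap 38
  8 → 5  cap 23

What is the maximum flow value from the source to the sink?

augment #1: 2→7→6 bottleneck 11, total now 11
augment #2: 2→0→4→6 bottleneck 21, total now 32
augment #3: 2→3→1→6 bottleneck 6, total now 38
augment #4: 2→3→7→6 bottleneck 13, total now 51
augment #5: 2→8→1→6 bottleneck 11, total now 62
augment #6: 2→8→5→6 bottleneck 13, total now 75
augment #7: 2→3→0→4→6 bottleneck 2, total now 77

Maximum flow value: 77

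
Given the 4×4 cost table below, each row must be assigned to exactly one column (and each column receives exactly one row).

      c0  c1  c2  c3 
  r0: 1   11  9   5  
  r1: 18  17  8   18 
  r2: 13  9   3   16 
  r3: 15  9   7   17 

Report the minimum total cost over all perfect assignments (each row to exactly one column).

Minimum assignment cost: 31

optimal assignment: row0→col0 (cost 1), row1→col3 (cost 18), row2→col2 (cost 3), row3→col1 (cost 9)
total = 1 + 18 + 3 + 9 = 31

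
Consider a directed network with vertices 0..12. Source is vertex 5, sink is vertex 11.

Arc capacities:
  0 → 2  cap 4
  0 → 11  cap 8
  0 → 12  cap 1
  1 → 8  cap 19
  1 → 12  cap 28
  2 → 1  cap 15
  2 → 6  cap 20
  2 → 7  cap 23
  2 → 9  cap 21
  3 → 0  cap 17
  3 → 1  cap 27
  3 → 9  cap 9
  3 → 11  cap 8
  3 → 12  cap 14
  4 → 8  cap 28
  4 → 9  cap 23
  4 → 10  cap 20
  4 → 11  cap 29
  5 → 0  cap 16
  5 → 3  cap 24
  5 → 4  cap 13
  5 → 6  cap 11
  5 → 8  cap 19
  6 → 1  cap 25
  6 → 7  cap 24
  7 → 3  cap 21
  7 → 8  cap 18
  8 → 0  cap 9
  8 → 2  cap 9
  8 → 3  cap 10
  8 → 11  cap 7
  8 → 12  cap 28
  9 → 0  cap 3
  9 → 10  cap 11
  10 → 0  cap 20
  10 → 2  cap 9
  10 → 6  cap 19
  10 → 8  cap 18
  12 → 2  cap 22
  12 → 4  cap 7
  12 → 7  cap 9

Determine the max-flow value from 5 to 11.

augment #1: 5→0→11 bottleneck 8, total now 8
augment #2: 5→3→11 bottleneck 8, total now 16
augment #3: 5→4→11 bottleneck 13, total now 29
augment #4: 5→8→11 bottleneck 7, total now 36
augment #5: 5→0→12→4→11 bottleneck 1, total now 37
augment #6: 5→3→12→4→11 bottleneck 6, total now 43

Maximum flow value: 43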